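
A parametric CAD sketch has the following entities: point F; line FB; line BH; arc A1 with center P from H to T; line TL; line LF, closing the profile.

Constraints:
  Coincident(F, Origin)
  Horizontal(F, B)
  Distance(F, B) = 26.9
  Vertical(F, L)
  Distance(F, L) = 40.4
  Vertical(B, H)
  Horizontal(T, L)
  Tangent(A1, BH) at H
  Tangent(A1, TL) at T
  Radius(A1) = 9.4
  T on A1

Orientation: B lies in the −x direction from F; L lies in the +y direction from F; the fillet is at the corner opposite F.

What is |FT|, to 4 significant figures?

44.03

F is at the origin; F and B share the same y with |FB| = 26.9 and B on the −x side, so B = (-26.90, 0.000). F and L share the same x with |FL| = 40.4 and L on the +y side, so L = (0.000, 40.40). The virtual corner opposite F is at (-26.90, 40.40). The tangent condition forces PH to be normal to BH and the tangent condition forces PT to be normal to TL, with radius 9.4, so the center P sits 9.4 in from both sides at P = (-17.50, 31.00). That places the tangent points at H = (-26.90, 31.00) on BH and T = (-17.50, 40.40) on TL. Then |FT| = |T − F| = 44.03.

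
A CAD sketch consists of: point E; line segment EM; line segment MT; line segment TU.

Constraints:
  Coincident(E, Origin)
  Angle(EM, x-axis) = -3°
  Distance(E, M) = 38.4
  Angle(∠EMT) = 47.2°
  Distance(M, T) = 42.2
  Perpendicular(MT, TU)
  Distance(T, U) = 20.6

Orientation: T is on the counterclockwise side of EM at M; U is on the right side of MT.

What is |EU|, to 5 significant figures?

51.367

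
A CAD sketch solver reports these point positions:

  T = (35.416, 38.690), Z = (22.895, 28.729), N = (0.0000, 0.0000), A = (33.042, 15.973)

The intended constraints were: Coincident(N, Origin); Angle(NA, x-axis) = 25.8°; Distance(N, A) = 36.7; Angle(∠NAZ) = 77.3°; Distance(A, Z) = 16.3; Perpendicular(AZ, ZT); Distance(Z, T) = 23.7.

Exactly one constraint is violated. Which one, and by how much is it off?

Distance(Z, T) = 23.7 — off by 7.70.

N = (0.00, 0.00) ✓; NA at 25.80° ✓; |NA| = 36.70 ✓; ∠NAZ = 77.30° ✓; |AZ| = 16.30 ✓; ∠(AZ, ZT) = 90.00° ✓; |ZT| = 16.00 ✗.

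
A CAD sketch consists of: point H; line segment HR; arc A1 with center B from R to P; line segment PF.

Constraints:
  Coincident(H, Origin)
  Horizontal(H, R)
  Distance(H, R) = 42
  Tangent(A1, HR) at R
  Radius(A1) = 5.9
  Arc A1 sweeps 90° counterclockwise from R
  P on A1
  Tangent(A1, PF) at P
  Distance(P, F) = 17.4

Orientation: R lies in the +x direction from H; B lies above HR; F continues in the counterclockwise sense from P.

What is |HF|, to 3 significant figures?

53.3

On A1, R sits at bearing -90° from B; a 90° counterclockwise sweep puts P at bearing 0°, so P = B + 5.9·(cos 0°, sin 0°) = (47.9, 5.90). Tangency of A1 to PF means the radius BP is perpendicular to PF, so PF runs along (−sin 0°, cos 0°); with |PF| = 17.4, F = (47.9, 23.3). Then |HF| = |F − H| = 53.3.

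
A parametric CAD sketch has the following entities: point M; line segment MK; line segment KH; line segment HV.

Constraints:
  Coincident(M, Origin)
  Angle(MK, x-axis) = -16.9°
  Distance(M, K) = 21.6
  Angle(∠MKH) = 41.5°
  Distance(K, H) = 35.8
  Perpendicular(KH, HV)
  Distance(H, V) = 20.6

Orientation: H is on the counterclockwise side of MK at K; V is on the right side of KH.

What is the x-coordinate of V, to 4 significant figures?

19.45

M is at the origin; MK runs at -16.9° with length 21.6, so K = 21.6·(cos -16.9°, sin -16.9°) = (20.67, -6.279). ∠MKH = 41.5°, so KH runs at -16.9° + (180° − 41.5°) = 121.6° from the x-axis; with |KH| = 35.8, H = K + 35.8·(cos 121.6°, sin 121.6°) = (1.908, 24.21). KH is perpendicular to HV; with |HV| = 20.6 on the right of KH, V = H + 20.6·(0.8517, 0.5240) = (19.45, 35.01). So V.x = 19.45.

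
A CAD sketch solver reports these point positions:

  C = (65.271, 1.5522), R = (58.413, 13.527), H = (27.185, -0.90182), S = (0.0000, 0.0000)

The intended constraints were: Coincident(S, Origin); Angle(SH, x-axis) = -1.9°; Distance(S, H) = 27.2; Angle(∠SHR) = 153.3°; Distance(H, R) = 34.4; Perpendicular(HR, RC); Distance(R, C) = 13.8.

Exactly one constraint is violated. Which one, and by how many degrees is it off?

Perpendicular(HR, RC) — off by 5.00°.

S = (0.00, 0.00) ✓; SH at -1.900° ✓; |SH| = 27.20 ✓; ∠SHR = 153.3° ✓; |HR| = 34.40 ✓; ∠(HR, RC) = 85.00° ✗; |RC| = 13.80 ✓.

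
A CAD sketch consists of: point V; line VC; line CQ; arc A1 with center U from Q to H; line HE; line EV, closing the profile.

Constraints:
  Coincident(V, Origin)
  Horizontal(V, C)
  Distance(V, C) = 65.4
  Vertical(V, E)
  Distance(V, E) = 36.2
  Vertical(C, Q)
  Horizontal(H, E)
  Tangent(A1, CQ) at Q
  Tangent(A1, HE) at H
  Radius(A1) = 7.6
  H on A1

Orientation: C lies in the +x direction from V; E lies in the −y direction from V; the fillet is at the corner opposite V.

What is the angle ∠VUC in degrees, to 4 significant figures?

78.55°

V and E share the same x with |VE| = 36.2 and E on the −y side, so E = (0.000, -36.20). The virtual corner opposite V is at (65.40, -36.20). A1 meets CQ tangentially, so UQ is at right angles to CQ and tangency of A1 to HE means the radius UH is perpendicular to HE, with radius 7.6, so the center U sits 7.6 in from both sides at U = (57.80, -28.60). Then cos ∠VUC = UV·UC / (|UV||UC|), giving 78.55°.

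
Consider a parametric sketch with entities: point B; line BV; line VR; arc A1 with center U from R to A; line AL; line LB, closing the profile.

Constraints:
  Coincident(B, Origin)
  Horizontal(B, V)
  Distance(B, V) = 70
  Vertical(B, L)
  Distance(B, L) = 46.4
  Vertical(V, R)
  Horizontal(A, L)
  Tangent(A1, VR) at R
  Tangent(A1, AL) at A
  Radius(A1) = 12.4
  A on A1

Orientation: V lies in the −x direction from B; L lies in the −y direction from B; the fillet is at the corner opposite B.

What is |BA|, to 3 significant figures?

74.0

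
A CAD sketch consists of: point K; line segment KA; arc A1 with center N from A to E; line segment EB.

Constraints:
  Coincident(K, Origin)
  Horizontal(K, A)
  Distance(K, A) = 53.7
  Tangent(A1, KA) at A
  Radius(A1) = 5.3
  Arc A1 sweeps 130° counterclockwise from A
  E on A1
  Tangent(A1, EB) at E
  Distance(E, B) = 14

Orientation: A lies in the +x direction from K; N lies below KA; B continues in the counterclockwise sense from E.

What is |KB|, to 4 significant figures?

61.77

K is at the origin; K and A share the same y with |KA| = 53.7 and A on the +x side, so A = (53.70, 0.000). The tangent condition forces NA to be normal to KA, so N = A + (0, -5.3) = (53.70, -5.300). On A1, A sits at bearing 90° from N; a 130° counterclockwise sweep puts E at bearing 220°, so E = N + 5.3·(cos 220°, sin 220°) = (49.64, -8.707). The tangent condition forces NE to be normal to EB, so EB runs along (−sin 220°, cos 220°); with |EB| = 14.0, B = (58.64, -19.43). Then |KB| = |B − K| = 61.77.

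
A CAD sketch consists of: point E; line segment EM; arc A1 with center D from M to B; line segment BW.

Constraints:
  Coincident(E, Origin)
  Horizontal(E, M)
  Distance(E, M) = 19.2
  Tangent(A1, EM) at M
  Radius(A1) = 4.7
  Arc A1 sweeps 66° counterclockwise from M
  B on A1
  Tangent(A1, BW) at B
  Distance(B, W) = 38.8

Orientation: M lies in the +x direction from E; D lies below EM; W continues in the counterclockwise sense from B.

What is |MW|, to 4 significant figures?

43.18

E is at the origin; EM is horizontal with |EM| = 19.2 and M on the +x side, so M = (19.20, 0.000). A1 meets EM tangentially, so DM is at right angles to EM, so D = M + (0, -4.7) = (19.20, -4.700). On A1, M sits at bearing 90° from D; a 66° counterclockwise sweep puts B at bearing 156°, so B = D + 4.7·(cos 156°, sin 156°) = (14.91, -2.788). A1 meets BW tangentially, so DB is at right angles to BW, so BW runs along (−sin 156°, cos 156°); with |BW| = 38.8, W = (-0.8750, -38.23). Then |MW| = |W − M| = 43.18.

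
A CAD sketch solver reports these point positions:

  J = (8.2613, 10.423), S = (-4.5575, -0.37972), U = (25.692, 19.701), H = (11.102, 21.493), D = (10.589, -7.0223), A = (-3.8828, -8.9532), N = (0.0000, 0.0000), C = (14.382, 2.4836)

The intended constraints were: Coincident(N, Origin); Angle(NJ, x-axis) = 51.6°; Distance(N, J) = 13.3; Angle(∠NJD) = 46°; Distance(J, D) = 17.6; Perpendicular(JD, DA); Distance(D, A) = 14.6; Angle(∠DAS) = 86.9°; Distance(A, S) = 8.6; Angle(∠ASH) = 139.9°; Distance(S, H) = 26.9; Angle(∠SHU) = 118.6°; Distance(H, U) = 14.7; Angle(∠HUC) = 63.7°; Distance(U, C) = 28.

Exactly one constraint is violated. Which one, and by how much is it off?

Distance(U, C) = 28 — off by 7.40.

N = (0.00, 0.00) ✓; NJ at 51.60° ✓; |NJ| = 13.30 ✓; ∠NJD = 46.00° ✓; |JD| = 17.60 ✓; ∠(JD, DA) = 90.00° ✓; |DA| = 14.60 ✓; ∠DAS = 86.90° ✓; |AS| = 8.600 ✓; ∠ASH = 139.9° ✓; |SH| = 26.90 ✓; ∠SHU = 118.6° ✓; |HU| = 14.70 ✓; ∠HUC = 63.70° ✓; |UC| = 20.60 ✗.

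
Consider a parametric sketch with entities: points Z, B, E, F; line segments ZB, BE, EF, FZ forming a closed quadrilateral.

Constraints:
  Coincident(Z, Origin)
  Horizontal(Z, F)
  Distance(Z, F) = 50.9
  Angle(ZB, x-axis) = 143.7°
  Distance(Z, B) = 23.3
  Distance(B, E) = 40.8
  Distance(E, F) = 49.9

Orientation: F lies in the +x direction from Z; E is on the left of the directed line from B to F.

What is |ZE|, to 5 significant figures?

38.819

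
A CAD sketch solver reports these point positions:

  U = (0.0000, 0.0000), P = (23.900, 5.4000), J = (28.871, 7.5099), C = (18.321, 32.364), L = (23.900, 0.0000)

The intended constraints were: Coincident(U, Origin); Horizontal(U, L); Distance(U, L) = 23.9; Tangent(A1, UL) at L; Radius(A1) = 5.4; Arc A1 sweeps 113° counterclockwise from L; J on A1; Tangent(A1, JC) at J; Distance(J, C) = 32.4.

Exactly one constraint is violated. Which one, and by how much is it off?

Distance(J, C) = 32.4 — off by 5.40.

U = (0.00, 0.00) ✓; U.y = 0.00, L.y = 0.00 ✓; |UL| = 23.90 ✓; ∠(PL, LU) = 90.00° ✓; |PL| = 5.400 ✓; bearing(P→J) − bearing(P→L) = 113.0° ✓; |PJ| = 5.400 ✓; ∠(PJ, JC) = 90.00° ✓; |JC| = 27.00 ✗.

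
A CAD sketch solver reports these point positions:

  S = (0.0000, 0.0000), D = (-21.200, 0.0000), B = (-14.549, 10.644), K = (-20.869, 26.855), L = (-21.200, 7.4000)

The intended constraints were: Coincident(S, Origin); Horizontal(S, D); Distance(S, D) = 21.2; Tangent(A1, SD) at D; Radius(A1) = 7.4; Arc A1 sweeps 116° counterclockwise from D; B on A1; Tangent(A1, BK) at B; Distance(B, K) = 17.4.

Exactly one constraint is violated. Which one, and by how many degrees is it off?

Tangent(A1, BK) at B — off by 4.70°.

S = (0.00, 0.00) ✓; S.y = 0.00, D.y = 0.00 ✓; |SD| = 21.20 ✓; ∠(LD, DS) = 90.00° ✓; |LD| = 7.400 ✓; bearing(L→B) − bearing(L→D) = 116.0° ✓; |LB| = 7.400 ✓; ∠(LB, BK) = 94.70° ✗; |BK| = 17.40 ✓.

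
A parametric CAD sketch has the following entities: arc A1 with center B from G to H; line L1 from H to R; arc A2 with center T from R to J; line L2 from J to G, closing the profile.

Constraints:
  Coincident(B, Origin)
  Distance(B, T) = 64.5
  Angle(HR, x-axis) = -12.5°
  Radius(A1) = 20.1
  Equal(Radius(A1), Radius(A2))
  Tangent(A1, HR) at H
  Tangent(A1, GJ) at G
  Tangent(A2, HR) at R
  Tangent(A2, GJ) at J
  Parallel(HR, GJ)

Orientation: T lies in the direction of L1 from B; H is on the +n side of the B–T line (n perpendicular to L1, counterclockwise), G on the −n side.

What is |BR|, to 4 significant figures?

67.56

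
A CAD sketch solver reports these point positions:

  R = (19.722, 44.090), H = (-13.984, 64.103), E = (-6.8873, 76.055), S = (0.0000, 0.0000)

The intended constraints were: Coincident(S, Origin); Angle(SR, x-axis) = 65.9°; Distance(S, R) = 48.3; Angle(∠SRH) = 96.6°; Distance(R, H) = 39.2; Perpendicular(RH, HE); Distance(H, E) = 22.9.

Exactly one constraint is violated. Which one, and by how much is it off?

Distance(H, E) = 22.9 — off by 9.00.

S = (0.00, 0.00) ✓; SR at 65.90° ✓; |SR| = 48.30 ✓; ∠SRH = 96.60° ✓; |RH| = 39.20 ✓; ∠(RH, HE) = 90.00° ✓; |HE| = 13.90 ✗.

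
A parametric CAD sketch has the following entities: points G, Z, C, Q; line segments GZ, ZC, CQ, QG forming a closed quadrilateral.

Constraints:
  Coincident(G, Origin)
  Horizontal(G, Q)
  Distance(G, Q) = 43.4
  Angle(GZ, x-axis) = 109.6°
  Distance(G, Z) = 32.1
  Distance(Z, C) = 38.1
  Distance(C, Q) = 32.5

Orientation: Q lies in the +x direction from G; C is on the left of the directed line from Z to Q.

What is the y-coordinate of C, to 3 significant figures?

28.2

G is at the origin; GQ is horizontal with |GQ| = 43.4 and Q in +x, so Q = (43.4, 0). GZ runs at 109.6° with |GZ| = 32.1, so Z = (-10.8, 30.2). C is determined by |ZC| = 38.1 and |CQ| = 32.5 together: it lies at the intersection of circle(Z, 38.1) and circle(Q, 32.5). With |ZQ| = 62.0, the foot of the radical line on ZQ is 34.2 from Z and the perpendicular offset is √(38.1² − 34.2²) = 16.8. Taking the left-of-ZQ solution: C = (27.3, 28.2).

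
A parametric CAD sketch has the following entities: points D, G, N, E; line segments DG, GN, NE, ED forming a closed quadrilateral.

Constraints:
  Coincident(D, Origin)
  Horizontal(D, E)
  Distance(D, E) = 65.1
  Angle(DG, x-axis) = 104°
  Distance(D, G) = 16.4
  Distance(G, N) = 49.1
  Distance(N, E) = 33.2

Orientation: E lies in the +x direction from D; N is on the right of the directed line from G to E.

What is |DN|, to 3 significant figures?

37.7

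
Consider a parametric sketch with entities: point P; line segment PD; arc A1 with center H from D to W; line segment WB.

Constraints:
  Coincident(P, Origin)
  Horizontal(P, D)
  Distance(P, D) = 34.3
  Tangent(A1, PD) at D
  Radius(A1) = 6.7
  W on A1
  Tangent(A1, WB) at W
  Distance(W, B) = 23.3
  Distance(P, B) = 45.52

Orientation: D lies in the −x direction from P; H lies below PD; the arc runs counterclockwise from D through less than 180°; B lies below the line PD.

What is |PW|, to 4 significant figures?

41.60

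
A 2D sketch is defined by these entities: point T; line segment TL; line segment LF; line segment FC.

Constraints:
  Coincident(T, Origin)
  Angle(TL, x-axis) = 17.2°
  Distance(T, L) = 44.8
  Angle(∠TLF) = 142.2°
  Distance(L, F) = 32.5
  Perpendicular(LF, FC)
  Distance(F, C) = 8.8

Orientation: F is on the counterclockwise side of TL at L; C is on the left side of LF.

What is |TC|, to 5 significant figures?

70.416

T is at the origin; TL runs at 17.2° with length 44.8, so L = 44.8·(cos 17.2°, sin 17.2°) = (42.796, 13.248). ∠TLF = 142.2°, so LF runs at 17.2° + (180° − 142.2°) = 55.000° from the x-axis; with |LF| = 32.5, F = L + 32.5·(cos 55.000°, sin 55.000°) = (61.438, 39.870). LF ⟂ FC; with |FC| = 8.8 on the left of LF, C = F + 8.8·(-0.81915, 0.57358) = (54.229, 44.918). Then |TC| = |C − T| = 70.416.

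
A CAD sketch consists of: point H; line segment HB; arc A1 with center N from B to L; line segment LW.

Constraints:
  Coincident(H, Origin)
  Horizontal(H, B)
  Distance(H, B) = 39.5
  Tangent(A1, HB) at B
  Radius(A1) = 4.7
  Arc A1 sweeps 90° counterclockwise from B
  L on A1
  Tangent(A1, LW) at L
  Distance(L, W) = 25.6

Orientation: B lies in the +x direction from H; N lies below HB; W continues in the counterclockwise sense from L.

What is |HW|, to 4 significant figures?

46.14

On A1, B sits at bearing 90° from N; a 90° counterclockwise sweep puts L at bearing 180°, so L = N + 4.7·(cos 180°, sin 180°) = (34.80, -4.700). A1 meets LW tangentially, so NL is at right angles to LW, so LW runs along (−sin 180°, cos 180°); with |LW| = 25.6, W = (34.80, -30.30). Then |HW| = |W − H| = 46.14.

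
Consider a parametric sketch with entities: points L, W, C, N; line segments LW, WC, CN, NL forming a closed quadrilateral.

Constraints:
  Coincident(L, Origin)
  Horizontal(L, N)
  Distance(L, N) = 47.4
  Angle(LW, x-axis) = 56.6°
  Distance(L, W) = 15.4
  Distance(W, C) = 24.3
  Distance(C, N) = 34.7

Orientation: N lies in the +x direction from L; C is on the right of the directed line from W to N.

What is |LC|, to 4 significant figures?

17.94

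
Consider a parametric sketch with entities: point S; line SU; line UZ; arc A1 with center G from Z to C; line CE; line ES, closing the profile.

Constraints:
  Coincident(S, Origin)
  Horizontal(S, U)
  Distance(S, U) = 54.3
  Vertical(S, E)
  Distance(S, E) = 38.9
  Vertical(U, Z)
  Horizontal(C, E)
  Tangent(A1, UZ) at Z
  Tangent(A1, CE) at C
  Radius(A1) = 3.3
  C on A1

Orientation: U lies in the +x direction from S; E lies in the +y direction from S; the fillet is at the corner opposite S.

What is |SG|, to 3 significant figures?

62.2

S is at the origin; SU is horizontal with |SU| = 54.3 and U on the +x side, so U = (54.3, 0.00). SE is vertical with |SE| = 38.9 and E on the +y side, so E = (0.00, 38.9). The virtual corner opposite S is at (54.3, 38.9). The tangent condition forces GZ to be normal to UZ and the tangent condition forces GC to be normal to CE, with radius 3.3, so the center G sits 3.3 in from both sides at G = (51.0, 35.6). Then |SG| = |G − S| = 62.2.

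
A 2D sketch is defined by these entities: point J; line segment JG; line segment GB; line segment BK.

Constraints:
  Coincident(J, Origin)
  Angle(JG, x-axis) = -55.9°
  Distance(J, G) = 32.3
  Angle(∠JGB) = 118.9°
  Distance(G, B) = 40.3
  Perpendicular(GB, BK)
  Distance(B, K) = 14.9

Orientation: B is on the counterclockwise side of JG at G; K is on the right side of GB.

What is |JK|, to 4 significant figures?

70.64

J is at the origin; JG runs at -55.9° with length 32.3, so G = 32.3·(cos -55.9°, sin -55.9°) = (18.11, -26.75). ∠JGB = 118.9°, so GB runs at -55.9° + (180° − 118.9°) = 5.200° from the x-axis; with |GB| = 40.3, B = G + 40.3·(cos 5.200°, sin 5.200°) = (58.24, -23.09). GB is perpendicular to BK; with |BK| = 14.9 on the right of GB, K = B + 14.9·(0.09063, -0.9959) = (59.59, -37.93). Then |JK| = |K − J| = 70.64.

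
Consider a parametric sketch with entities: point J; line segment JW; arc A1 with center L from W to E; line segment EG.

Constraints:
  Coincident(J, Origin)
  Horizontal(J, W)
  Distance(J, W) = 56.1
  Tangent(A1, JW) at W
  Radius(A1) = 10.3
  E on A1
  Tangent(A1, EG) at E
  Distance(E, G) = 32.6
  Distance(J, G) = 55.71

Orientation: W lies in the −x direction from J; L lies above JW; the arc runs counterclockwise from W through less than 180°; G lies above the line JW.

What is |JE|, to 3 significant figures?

46.7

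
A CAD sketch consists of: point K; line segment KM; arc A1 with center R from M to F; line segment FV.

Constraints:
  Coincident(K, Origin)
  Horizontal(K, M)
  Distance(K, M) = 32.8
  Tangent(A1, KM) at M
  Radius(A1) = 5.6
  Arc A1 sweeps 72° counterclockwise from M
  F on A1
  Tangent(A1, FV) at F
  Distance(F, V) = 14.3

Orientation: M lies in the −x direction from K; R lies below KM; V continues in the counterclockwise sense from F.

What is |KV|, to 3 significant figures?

46.0

On A1, M sits at bearing 90° from R; a 72° counterclockwise sweep puts F at bearing 162°, so F = R + 5.6·(cos 162°, sin 162°) = (-38.1, -3.87). A1 meets FV tangentially, so RF is at right angles to FV, so FV runs along (−sin 162°, cos 162°); with |FV| = 14.3, V = (-42.5, -17.5). Then |KV| = |V − K| = 46.0.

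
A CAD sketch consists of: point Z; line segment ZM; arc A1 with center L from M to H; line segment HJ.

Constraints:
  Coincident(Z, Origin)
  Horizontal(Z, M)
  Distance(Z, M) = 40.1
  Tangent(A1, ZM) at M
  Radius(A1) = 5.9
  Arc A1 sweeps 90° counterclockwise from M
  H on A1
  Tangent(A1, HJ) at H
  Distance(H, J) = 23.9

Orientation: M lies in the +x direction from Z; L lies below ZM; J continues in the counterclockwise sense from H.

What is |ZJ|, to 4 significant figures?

45.36

On A1, M sits at bearing 90° from L; a 90° counterclockwise sweep puts H at bearing 180°, so H = L + 5.9·(cos 180°, sin 180°) = (34.20, -5.900). A1 meets HJ tangentially, so LH is at right angles to HJ, so HJ runs along (−sin 180°, cos 180°); with |HJ| = 23.9, J = (34.20, -29.80). Then |ZJ| = |J − Z| = 45.36.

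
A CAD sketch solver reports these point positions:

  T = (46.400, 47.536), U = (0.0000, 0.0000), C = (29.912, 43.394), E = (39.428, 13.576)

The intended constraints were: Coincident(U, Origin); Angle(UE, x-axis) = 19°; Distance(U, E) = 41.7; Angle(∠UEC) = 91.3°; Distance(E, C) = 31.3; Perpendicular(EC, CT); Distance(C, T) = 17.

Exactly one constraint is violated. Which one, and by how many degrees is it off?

Perpendicular(EC, CT) — off by 3.60°.

U = (0.00, 0.00) ✓; UE at 19.00° ✓; |UE| = 41.70 ✓; ∠UEC = 91.30° ✓; |EC| = 31.30 ✓; ∠(EC, CT) = 93.60° ✗; |CT| = 17.00 ✓.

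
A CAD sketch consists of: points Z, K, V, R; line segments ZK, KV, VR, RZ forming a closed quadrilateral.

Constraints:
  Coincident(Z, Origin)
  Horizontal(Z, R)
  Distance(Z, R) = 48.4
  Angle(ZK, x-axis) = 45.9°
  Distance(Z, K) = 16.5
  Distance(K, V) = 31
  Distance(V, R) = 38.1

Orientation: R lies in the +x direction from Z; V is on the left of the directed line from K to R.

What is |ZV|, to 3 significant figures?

47.5

Checks: |KV| = 31.00 ✓; |VR| = 38.10 ✓.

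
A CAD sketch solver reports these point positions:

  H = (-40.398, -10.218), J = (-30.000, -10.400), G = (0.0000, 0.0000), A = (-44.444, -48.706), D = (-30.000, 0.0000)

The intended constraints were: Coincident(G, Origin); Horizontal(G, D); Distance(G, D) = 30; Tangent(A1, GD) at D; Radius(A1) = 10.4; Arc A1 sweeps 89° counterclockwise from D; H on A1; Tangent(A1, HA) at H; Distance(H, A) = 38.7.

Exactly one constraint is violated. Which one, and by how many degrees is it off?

Tangent(A1, HA) at H — off by 5.00°.

G = (0.00, 0.00) ✓; G.y = 0.00, D.y = 0.00 ✓; |GD| = 30.00 ✓; ∠(JD, DG) = 90.00° ✓; |JD| = 10.40 ✓; bearing(J→H) − bearing(J→D) = 89.00° ✓; |JH| = 10.40 ✓; ∠(JH, HA) = 95.00° ✗; |HA| = 38.70 ✓.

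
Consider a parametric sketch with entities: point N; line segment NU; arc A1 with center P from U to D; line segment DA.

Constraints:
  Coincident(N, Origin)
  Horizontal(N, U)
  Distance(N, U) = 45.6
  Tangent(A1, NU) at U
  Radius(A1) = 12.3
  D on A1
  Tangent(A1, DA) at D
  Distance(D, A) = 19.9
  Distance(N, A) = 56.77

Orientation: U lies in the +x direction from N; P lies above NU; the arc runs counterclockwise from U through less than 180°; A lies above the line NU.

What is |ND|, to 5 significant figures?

58.932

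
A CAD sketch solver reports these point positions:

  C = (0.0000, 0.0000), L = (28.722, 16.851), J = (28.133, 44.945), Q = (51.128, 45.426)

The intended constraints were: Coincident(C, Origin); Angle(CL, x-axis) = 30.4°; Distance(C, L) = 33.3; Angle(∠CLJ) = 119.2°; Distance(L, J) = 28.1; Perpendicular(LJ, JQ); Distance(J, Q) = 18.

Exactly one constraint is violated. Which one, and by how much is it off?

Distance(J, Q) = 18 — off by 5.00.

C = (0.00, 0.00) ✓; CL at 30.40° ✓; |CL| = 33.30 ✓; ∠CLJ = 119.2° ✓; |LJ| = 28.10 ✓; ∠(LJ, JQ) = 90.00° ✓; |JQ| = 23.00 ✗.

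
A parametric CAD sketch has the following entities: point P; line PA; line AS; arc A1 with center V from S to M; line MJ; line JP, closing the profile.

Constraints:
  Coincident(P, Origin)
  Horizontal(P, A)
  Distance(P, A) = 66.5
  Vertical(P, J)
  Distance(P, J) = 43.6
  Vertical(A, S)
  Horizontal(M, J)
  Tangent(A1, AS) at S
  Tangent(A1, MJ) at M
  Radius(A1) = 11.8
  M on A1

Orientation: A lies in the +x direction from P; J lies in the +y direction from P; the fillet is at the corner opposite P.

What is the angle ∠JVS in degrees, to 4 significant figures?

167.8°

P is at the origin; P and A share the same y with |PA| = 66.5 and A on the +x side, so A = (66.50, 0.000). P and J share the same x with |PJ| = 43.6 and J on the +y side, so J = (0.000, 43.60). The virtual corner opposite P is at (66.50, 43.60). The tangent condition forces VS to be normal to AS and the tangent condition forces VM to be normal to MJ, with radius 11.8, so the center V sits 11.8 in from both sides at V = (54.70, 31.80). That places the tangent points at S = (66.50, 31.80) on AS and M = (54.70, 43.60) on MJ. Then cos ∠JVS = VJ·VS / (|VJ||VS|), giving 167.8°.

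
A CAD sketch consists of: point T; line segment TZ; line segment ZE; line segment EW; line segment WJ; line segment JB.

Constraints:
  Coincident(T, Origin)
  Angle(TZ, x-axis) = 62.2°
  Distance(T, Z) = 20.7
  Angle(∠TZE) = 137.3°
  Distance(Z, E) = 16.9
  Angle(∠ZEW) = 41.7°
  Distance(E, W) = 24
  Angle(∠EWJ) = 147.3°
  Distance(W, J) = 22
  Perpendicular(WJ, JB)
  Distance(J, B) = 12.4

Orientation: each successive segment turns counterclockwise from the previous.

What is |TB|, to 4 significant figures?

11.71

∠EWJ = 147.3° gives WJ at -84.10° from the x-axis; with |WJ| = 22.0, J = (-3.251, -8.663). WJ ⟂ JB, so JB runs at 5.900°; with |JB| = 12.4, B = (9.083, -7.388). Then |TB| = |B − T| = 11.71.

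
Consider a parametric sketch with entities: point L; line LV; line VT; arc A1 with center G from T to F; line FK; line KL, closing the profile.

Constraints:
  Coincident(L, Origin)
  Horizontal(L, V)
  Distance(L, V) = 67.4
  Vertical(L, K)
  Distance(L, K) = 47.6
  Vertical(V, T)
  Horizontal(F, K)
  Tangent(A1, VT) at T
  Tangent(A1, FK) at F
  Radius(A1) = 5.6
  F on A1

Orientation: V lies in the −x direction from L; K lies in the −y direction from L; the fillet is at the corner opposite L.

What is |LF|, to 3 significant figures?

78.0

L is at the origin; LV is horizontal with |LV| = 67.4 and V on the −x side, so V = (-67.4, 0.00). LK is vertical with |LK| = 47.6 and K on the −y side, so K = (0.00, -47.6). The virtual corner opposite L is at (-67.4, -47.6). The tangent condition forces GT to be normal to VT and since A1 is tangent to FK there, GF ⟂ FK, with radius 5.6, so the center G sits 5.6 in from both sides at G = (-61.8, -42.0). That places the tangent points at T = (-67.4, -42.0) on VT and F = (-61.8, -47.6) on FK. Then |LF| = |F − L| = 78.0.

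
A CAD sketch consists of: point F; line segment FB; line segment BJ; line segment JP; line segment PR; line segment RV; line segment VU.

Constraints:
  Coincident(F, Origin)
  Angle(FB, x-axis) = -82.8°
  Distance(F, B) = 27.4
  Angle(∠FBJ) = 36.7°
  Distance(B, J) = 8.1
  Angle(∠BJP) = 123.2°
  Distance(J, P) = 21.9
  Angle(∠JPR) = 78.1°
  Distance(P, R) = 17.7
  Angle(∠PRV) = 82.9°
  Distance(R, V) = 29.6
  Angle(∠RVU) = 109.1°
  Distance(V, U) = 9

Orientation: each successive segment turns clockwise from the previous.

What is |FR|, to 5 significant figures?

20.189

F is at the origin; FB runs at -82.8° with length 27.4, so B = (3.4341, -27.184). ∠FBJ = 36.7° gives BJ at 133.90° from the x-axis; with |BJ| = 8.1, J = (-2.1824, -21.347). ∠BJP = 123.2° gives JP at 77.100° from the x-axis; with |JP| = 21.9, P = (2.7068, -0.00020866). ∠JPR = 78.1° gives PR at -24.800° from the x-axis; with |PR| = 17.7, R = (18.774, -7.4245). Then |FR| = |R − F| = 20.189.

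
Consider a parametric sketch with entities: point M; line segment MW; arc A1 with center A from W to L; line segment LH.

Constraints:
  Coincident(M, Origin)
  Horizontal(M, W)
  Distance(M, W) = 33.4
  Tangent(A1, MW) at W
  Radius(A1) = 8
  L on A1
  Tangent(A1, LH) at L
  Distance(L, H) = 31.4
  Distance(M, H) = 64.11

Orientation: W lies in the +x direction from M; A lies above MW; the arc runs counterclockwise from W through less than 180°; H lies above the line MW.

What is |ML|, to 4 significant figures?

40.53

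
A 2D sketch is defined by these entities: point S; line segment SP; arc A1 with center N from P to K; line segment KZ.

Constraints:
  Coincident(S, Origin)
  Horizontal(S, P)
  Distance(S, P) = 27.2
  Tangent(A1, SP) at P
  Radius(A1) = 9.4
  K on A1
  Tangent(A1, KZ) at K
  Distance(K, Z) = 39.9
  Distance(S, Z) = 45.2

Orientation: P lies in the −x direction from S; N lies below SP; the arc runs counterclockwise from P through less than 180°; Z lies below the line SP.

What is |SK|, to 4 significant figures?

37.53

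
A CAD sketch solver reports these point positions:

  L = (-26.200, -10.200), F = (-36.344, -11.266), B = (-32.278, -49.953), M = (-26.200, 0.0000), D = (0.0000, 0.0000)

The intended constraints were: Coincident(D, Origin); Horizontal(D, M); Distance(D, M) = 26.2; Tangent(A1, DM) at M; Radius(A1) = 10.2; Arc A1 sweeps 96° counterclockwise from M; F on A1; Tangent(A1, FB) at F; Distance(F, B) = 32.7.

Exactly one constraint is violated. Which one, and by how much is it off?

Distance(F, B) = 32.7 — off by 6.20.

D = (0.00, 0.00) ✓; D.y = 0.00, M.y = 0.00 ✓; |DM| = 26.20 ✓; ∠(LM, MD) = 90.00° ✓; |LM| = 10.20 ✓; bearing(L→F) − bearing(L→M) = 96.00° ✓; |LF| = 10.20 ✓; ∠(LF, FB) = 90.00° ✓; |FB| = 38.90 ✗.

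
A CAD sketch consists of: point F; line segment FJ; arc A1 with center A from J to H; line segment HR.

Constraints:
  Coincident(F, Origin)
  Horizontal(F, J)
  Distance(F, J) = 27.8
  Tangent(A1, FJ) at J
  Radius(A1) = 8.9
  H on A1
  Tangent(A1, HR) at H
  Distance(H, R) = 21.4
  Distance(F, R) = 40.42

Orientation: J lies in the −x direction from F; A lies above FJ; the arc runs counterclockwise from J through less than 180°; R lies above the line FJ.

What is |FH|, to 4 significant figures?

22.26

Checks: F.y = 0.00, J.y = 0.00 ✓; |AJ| = 8.900 ✓; |AH| = 8.900 ✓; ∠(AH, HR) = 90.00° ✓; |HR| = 21.40 ✓; |FR| = 40.42 ✓.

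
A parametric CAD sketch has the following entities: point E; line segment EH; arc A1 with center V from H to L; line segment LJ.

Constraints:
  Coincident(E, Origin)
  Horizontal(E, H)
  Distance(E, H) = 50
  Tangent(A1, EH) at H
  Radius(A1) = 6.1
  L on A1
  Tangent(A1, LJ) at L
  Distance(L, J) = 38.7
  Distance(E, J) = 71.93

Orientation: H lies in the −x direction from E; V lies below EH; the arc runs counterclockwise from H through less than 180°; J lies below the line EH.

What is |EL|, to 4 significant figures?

56.43

E is at the origin; EH is horizontal with |EH| = 50.0 and H on the −x side, so H = (-50.00, 0.000). The tangent condition forces VH to be normal to EH, so V = H + (0, -6.1) = (-50.00, -6.100). Since VL ⟂ LJ (tangency), |VJ| = √(6.1² + 38.7²) = 39.18 regardless of where L sits on A1. So J lies on both circle(E, 71.93) and circle(V, 39.18); the below-EH intersection is J = (-56.30, -44.77). L is the foot of the tangent from J: L = (-56.10, -6.068).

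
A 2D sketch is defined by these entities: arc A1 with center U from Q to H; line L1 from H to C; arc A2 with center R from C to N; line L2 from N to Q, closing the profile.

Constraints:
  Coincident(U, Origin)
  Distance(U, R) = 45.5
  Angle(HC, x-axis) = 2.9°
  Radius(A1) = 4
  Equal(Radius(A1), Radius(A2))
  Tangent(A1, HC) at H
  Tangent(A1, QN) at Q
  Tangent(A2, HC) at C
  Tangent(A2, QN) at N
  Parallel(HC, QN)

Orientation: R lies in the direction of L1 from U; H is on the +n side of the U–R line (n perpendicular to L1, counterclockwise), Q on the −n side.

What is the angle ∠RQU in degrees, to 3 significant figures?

85.0°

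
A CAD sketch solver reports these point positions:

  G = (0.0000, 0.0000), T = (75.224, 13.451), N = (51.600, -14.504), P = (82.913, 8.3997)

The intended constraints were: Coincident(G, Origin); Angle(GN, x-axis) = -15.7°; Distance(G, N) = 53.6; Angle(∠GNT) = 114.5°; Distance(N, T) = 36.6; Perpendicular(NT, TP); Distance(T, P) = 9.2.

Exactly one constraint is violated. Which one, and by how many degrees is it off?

Perpendicular(NT, TP) — off by 6.90°.

G = (0.00, 0.00) ✓; GN at -15.70° ✓; |GN| = 53.60 ✓; ∠GNT = 114.5° ✓; |NT| = 36.60 ✓; ∠(NT, TP) = 83.10° ✗; |TP| = 9.200 ✓.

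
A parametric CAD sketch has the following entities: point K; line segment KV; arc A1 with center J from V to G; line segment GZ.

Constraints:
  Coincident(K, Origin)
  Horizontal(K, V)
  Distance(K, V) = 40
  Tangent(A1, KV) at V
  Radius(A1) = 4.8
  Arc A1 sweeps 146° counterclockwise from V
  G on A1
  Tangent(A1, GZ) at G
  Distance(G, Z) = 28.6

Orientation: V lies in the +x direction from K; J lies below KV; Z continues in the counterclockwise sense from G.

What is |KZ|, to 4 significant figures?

65.86

K is at the origin; KV is horizontal with |KV| = 40.0 and V on the +x side, so V = (40.00, 0.000). A1 meets KV tangentially, so JV is at right angles to KV, so J = V + (0, -4.8) = (40.00, -4.800). On A1, V sits at bearing 90° from J; a 146° counterclockwise sweep puts G at bearing 236°, so G = J + 4.8·(cos 236°, sin 236°) = (37.32, -8.779). Since A1 is tangent to GZ there, JG ⟂ GZ, so GZ runs along (−sin 236°, cos 236°); with |GZ| = 28.6, Z = (61.03, -24.77). Then |KZ| = |Z − K| = 65.86.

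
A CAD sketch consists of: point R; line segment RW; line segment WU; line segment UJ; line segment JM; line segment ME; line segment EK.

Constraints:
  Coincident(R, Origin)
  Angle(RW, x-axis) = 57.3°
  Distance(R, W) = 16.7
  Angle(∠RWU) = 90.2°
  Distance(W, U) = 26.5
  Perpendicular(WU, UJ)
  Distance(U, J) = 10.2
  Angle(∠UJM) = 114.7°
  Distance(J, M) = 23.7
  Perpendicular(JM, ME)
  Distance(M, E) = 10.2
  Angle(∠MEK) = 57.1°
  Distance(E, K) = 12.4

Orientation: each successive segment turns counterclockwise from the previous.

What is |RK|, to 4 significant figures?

13.67

The perpendicularity gives ME at right angles to JM, so ME runs at 32.40°; with |ME| = 10.2, E = (2.543, 5.338). ∠MEK = 57.1° gives EK at 155.3° from the x-axis; with |EK| = 12.4, K = (-8.723, 10.52). Then |RK| = |K − R| = 13.67.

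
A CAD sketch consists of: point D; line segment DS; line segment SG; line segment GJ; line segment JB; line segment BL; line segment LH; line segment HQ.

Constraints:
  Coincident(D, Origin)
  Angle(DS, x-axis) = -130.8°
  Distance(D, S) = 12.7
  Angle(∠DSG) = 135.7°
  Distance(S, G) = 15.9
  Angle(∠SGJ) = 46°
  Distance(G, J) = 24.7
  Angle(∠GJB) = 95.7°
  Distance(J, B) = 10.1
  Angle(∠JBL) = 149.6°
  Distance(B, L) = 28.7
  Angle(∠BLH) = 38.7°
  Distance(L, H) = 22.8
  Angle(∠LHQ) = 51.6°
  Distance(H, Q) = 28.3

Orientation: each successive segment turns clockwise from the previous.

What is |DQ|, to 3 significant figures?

17.2

D is at the origin; DS runs at -130.8° with length 12.7, so S = (-8.30, -9.61). ∠DSG = 135.7° gives SG at -175° from the x-axis; with |SG| = 15.9, G = (-24.1, -11.0). ∠SGJ = 46.0° gives GJ at 50.9° from the x-axis; with |GJ| = 24.7, J = (-8.56, 8.20). ∠GJB = 95.7° gives JB at -33.4° from the x-axis; with |JB| = 10.1, B = (-0.131, 2.64). ∠JBL = 149.6° gives BL at -63.8° from the x-axis; with |BL| = 28.7, L = (12.5, -23.1). ∠BLH = 38.7° gives LH at 155° from the x-axis; with |LH| = 22.8, H = (-8.11, -13.4). ∠LHQ = 51.6° gives HQ at 26.5° from the x-axis; with |HQ| = 28.3, Q = (17.2, -0.816). Then |DQ| = |Q − D| = 17.2.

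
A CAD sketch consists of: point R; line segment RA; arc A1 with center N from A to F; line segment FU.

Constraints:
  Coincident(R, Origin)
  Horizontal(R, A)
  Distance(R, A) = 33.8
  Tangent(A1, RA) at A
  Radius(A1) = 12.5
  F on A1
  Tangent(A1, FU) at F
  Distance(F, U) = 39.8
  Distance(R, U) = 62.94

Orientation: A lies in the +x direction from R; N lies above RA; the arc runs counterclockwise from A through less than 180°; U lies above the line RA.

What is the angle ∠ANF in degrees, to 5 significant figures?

109.86°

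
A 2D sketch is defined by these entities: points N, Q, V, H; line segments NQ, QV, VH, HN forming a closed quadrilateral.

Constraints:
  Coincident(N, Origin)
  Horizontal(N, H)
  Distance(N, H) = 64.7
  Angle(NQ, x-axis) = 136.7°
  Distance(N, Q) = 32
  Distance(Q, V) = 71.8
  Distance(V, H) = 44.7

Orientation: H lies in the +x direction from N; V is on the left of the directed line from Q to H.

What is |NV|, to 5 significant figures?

61.398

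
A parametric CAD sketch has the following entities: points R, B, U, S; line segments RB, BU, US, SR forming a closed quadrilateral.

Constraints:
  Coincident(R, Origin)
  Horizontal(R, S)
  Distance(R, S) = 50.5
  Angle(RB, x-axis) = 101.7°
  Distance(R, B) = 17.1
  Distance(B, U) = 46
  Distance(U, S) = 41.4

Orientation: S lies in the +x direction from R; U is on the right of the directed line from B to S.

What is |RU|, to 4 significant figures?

29.79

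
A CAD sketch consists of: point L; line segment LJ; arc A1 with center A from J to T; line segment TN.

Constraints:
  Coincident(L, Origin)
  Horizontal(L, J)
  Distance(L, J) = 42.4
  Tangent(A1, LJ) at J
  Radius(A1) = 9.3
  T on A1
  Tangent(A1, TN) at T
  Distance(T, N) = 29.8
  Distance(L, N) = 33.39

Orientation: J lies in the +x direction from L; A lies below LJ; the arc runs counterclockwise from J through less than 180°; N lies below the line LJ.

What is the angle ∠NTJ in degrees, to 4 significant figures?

152.5°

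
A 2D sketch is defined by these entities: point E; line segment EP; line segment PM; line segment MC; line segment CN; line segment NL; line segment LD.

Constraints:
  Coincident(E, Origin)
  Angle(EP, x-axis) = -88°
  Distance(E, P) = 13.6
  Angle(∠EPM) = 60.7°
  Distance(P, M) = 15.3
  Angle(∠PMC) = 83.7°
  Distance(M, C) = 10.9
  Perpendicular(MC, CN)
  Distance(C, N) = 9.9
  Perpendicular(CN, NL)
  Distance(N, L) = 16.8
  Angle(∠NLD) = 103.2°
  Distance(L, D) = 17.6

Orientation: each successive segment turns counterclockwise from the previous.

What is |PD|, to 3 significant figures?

25.3

E is at the origin; EP runs at -88.0° with length 13.6, so P = (0.475, -13.6). ∠EPM = 60.7° gives PM at 31.3° from the x-axis; with |PM| = 15.3, M = (13.5, -5.64). ∠PMC = 83.7° gives MC at 128° from the x-axis; with |MC| = 10.9, C = (6.90, 2.99). MC ⟂ CN, so CN runs at -142°; with |CN| = 9.9, N = (-0.946, -3.05). CN is perpendicular to NL, so NL runs at -52.4°; with |NL| = 16.8, L = (9.30, -16.4). ∠NLD = 103.2° gives LD at 24.4° from the x-axis; with |LD| = 17.6, D = (25.3, -9.09). Then |PD| = |D − P| = 25.3.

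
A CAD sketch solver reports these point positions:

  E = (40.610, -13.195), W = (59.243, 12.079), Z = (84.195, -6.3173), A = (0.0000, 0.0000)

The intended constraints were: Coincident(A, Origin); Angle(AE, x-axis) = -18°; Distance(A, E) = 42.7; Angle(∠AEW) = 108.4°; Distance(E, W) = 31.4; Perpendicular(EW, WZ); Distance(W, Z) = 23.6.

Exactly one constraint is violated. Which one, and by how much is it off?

Distance(W, Z) = 23.6 — off by 7.40.

A = (0.00, 0.00) ✓; AE at -18.00° ✓; |AE| = 42.70 ✓; ∠AEW = 108.4° ✓; |EW| = 31.40 ✓; ∠(EW, WZ) = 90.00° ✓; |WZ| = 31.00 ✗.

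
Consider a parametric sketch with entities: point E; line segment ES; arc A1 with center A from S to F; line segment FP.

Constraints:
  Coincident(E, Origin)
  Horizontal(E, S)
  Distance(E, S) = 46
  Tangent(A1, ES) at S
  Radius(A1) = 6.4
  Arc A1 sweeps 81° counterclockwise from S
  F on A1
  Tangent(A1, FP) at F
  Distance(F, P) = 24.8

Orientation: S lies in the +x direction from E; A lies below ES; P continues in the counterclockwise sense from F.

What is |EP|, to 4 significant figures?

46.64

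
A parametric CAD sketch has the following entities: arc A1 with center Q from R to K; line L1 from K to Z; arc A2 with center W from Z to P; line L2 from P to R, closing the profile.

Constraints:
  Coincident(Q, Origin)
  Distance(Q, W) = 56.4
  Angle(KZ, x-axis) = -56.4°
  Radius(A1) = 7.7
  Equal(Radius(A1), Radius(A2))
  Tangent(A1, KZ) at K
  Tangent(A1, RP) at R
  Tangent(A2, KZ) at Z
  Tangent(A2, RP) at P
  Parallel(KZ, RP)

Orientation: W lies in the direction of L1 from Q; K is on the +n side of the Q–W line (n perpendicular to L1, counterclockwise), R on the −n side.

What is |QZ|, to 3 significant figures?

56.9

Tangency of A1 to both parallel lines with radius 7.7 puts K and R at Q ± 7.7·n: K = (6.41, 4.26), R = (-6.41, -4.26). Equal radii place Z and P the same way about W: Z = W + 7.7·n = (37.6, -42.7), P = W − 7.7·n = (24.8, -51.2). Then |QZ| = |Z − Q| = 56.9.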